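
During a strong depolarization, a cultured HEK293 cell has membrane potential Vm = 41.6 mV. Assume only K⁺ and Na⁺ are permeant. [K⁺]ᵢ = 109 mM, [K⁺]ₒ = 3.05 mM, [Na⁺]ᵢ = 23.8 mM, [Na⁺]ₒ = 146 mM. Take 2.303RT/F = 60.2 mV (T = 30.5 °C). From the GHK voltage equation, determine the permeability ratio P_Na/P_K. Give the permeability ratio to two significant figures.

18

Let α = P_Na/P_K. GHK: Vm = 60.2·log₁₀[(Kₒ + α·Naₒ)/(Kᵢ + α·Naᵢ)].
10^(Vm/60.2) = 10^(41.6/60.2) = 4.9094
So 4.9094·(Kᵢ + α·Naᵢ) = Kₒ + α·Naₒ → α = (4.9094·109.0 − 3.05) / (146.0 − 4.9094·23.8)
α = (535.1 − 3.05) / (146.0 − 116.8) = 532.1/29.16 = 18.25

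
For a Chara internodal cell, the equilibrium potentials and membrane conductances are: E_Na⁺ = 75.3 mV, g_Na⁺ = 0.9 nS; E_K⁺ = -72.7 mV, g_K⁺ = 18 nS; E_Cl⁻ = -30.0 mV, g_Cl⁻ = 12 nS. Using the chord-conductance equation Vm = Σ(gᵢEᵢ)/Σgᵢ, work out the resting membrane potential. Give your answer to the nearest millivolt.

Σ gᵢEᵢ = 0.9·(75.3) + 18·(-72.7) + 12·(-30.0) = -1600.83
Σ gᵢ = 0.9 + 18 + 12 = 30.9
Vm = -1600.83 / 30.9 = -51.81 mV

-52 mV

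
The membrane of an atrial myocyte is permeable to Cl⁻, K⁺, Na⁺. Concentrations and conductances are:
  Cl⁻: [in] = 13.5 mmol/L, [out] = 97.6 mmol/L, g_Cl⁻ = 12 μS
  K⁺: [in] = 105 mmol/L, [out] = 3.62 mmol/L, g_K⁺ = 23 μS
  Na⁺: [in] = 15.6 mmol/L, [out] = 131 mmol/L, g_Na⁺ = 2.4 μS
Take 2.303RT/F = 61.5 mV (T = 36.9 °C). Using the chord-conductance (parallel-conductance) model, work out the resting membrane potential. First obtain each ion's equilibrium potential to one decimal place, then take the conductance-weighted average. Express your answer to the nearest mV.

E_Cl⁻ = (61.5/-1)·log₁₀(97.6/13.5) = -52.8 mV
E_K⁺ = (61.5/1)·log₁₀(3.62/105) = -89.9 mV
E_Na⁺ = (61.5/1)·log₁₀(131/15.6) = 56.8 mV
Vm = (Σ gᵢEᵢ)/(Σ gᵢ) = (12·-52.8 + 23·-89.9 + 2.4·56.8) / (12 + 23 + 2.4)
= -2564.98 / 37.4 = -68.58 mV

-69 mV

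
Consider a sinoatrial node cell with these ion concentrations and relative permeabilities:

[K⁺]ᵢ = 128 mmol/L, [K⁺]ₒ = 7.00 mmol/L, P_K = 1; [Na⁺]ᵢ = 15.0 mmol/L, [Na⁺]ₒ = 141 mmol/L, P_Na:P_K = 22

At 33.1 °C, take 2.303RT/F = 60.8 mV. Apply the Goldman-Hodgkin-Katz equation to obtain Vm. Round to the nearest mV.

Vm = 60.8 · log₁₀[(Σ P·[cation]ₒ + Σ P·[anion]ᵢ) / (Σ P·[cation]ᵢ + Σ P·[anion]ₒ)]
Numerator = 1×7.00 + 22×141 = 3109
Denominator = 1×128 + 22×15.0 = 458
Vm = 60.8 · log₁₀(6.7882) = 60.8 × (0.8318) = 50.57 mV

51 mV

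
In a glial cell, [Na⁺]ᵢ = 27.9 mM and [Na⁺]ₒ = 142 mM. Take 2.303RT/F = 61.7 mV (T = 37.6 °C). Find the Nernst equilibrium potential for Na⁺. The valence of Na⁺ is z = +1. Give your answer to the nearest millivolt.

E = (61.7/z) · log₁₀([Na⁺]_out/[Na⁺]_in) with z = +1.
= (61.7/1) · log₁₀(142/27.9) = 61.70 · log₁₀(5.09)
= 61.70 · (0.7067) = 43.60 mV

44 mV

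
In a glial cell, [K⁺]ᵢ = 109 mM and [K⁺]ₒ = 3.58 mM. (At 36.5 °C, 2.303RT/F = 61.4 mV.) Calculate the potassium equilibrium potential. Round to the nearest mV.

E = (61.4/z) · log₁₀([K⁺]_out/[K⁺]_in) with z = +1.
= (61.4/1) · log₁₀(3.58/109) = 61.40 · log₁₀(0.03284)
= 61.40 · (-1.4835) = -91.09 mV

-91 mV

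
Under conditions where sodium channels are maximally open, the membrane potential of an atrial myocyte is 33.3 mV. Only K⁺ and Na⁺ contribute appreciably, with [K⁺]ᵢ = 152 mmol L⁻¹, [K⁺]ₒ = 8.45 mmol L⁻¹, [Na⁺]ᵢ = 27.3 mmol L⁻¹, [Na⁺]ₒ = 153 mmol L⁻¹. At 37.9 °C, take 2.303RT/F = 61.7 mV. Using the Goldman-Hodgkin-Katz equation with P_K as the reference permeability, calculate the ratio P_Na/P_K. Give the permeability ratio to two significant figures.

Let α = P_Na/P_K. GHK: Vm = 61.7·log₁₀[(Kₒ + α·Naₒ)/(Kᵢ + α·Naᵢ)].
10^(Vm/61.7) = 10^(33.3/61.7) = 3.465
So 3.465·(Kᵢ + α·Naᵢ) = Kₒ + α·Naₒ → α = (3.465·152.0 − 8.45) / (153.0 − 3.465·27.3)
α = (526.7 − 8.45) / (153.0 − 94.6) = 518.2/58.4 = 8.873

8.9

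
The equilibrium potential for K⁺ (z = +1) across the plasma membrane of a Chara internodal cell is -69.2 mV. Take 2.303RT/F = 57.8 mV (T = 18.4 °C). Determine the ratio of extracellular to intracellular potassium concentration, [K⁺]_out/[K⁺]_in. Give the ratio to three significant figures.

0.0635

log₁₀([out]/[in]) = E·z/(57.8) = -69.2 × 1 / 57.8 = -1.1972
[out]/[in] = 10^(-1.1972) = 0.0635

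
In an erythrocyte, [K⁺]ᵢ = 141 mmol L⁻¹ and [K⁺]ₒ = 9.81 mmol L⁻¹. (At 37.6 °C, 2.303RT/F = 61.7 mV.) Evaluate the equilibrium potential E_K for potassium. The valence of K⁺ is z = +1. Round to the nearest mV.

-71 mV

E = (61.7/z) · log₁₀([K⁺]_out/[K⁺]_in) with z = +1.
= (61.7/1) · log₁₀(9.81/141) = 61.70 · log₁₀(0.06957)
= 61.70 · (-1.1576) = -71.42 mV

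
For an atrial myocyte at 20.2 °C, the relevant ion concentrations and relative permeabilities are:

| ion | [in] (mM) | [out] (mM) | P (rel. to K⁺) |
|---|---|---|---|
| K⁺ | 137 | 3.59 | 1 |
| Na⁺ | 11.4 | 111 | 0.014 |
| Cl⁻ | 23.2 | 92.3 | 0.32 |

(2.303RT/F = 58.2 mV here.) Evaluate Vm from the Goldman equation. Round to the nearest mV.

Vm = 58.2 · log₁₀[(Σ P·[cation]ₒ + Σ P·[anion]ᵢ) / (Σ P·[cation]ᵢ + Σ P·[anion]ₒ)]
Numerator = 1×3.59 + 0.014×111 + 0.32×23.2 = 12.57
Denominator = 1×137 + 0.014×11.4 + 0.32×92.3 = 166.7
Vm = 58.2 · log₁₀(0.075395) = 58.2 × (-1.1227) = -65.34 mV

-65 mV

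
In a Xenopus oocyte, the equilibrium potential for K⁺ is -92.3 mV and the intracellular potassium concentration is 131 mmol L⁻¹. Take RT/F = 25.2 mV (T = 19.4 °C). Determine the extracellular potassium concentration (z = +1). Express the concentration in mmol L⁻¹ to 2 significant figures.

Nernst: E = (25.2/1) · ln([out]/[in]), so ln([out]/[in]) = -92.3 × 1 / 25.2 = -3.6627.
[out]/[in] = e^(-3.6627) = 0.02566.
[out] = 0.02566 × 131 = 3.362 mmol L⁻¹.

3.4 mmol L⁻¹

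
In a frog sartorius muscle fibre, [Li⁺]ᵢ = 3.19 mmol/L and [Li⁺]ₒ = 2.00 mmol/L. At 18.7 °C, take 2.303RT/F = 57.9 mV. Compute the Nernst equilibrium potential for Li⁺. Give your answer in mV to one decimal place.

-11.7 mV

E = (57.9/z) · log₁₀([Li⁺]_out/[Li⁺]_in) with z = +1.
= (57.9/1) · log₁₀(2.00/3.19) = 57.90 · log₁₀(0.627)
= 57.90 · (-0.2028) = -11.74 mV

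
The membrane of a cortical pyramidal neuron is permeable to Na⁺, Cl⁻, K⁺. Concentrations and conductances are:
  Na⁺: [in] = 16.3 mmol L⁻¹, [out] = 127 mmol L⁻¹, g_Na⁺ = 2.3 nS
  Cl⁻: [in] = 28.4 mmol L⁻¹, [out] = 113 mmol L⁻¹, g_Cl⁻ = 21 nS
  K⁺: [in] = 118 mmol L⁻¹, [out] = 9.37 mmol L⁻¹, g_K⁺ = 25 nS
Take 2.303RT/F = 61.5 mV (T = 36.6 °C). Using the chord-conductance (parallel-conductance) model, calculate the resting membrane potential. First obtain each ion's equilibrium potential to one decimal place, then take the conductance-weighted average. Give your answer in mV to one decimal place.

-48.5 mV

E_Na⁺ = (61.5/1)·log₁₀(127/16.3) = 54.8 mV
E_Cl⁻ = (61.5/-1)·log₁₀(113/28.4) = -36.9 mV
E_K⁺ = (61.5/1)·log₁₀(9.37/118) = -67.7 mV
Vm = (Σ gᵢEᵢ)/(Σ gᵢ) = (2.3·54.8 + 21·-36.9 + 25·-67.7) / (2.3 + 21 + 25)
= -2341.36 / 48.3 = -48.48 mV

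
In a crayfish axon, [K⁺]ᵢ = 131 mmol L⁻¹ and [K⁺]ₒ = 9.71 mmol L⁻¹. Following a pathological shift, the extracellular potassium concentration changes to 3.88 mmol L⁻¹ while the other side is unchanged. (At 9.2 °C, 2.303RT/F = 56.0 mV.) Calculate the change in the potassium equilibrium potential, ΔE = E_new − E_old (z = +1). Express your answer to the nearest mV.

E_old = (56.0/1)·log₁₀(9.71/131) = -63.28 mV
E_new = (56.0/1)·log₁₀(3.88/131) = -85.59 mV
ΔE = -85.59 − (-63.28) = -22.31 mV

-22 mV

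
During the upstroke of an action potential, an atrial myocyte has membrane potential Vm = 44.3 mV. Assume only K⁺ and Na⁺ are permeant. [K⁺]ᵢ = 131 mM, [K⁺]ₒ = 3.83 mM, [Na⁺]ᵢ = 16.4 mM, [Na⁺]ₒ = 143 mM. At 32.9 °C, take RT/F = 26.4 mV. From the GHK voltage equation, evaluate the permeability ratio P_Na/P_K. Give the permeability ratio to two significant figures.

13

Let α = P_Na/P_K. GHK: Vm = 26.4·ln[(Kₒ + α·Naₒ)/(Kᵢ + α·Naᵢ)].
e^(Vm/26.4) = e^(44.3/26.4) = 5.355
So 5.355·(Kᵢ + α·Naᵢ) = Kₒ + α·Naₒ → α = (5.355·131.0 − 3.83) / (143.0 − 5.355·16.4)
α = (701.5 − 3.83) / (143.0 − 87.82) = 697.7/55.18 = 12.64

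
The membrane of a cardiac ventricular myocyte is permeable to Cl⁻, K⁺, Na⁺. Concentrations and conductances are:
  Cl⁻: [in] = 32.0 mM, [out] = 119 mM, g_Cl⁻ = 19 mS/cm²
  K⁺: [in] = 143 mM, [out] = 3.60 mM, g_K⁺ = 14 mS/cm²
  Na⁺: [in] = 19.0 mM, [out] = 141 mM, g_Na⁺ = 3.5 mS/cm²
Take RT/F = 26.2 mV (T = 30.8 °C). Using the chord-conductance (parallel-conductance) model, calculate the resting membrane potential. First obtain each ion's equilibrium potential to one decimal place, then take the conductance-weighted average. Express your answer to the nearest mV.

-50 mV

E_Cl⁻ = (26.2/-1)·ln(119/32.0) = -34.4 mV
E_K⁺ = (26.2/1)·ln(3.60/143) = -96.5 mV
E_Na⁺ = (26.2/1)·ln(141/19.0) = 52.5 mV
Vm = (Σ gᵢEᵢ)/(Σ gᵢ) = (19·-34.4 + 14·-96.5 + 3.5·52.5) / (19 + 14 + 3.5)
= -1820.85 / 36.5 = -49.89 mV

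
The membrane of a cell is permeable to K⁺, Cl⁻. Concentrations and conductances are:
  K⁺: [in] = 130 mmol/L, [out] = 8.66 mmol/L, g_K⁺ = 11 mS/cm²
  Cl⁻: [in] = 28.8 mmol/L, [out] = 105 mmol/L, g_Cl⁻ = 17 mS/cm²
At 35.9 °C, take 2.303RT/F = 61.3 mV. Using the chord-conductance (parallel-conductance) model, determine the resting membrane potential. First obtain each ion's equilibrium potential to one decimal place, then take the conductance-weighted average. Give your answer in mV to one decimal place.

E_K⁺ = (61.3/1)·log₁₀(8.66/130) = -72.1 mV
E_Cl⁻ = (61.3/-1)·log₁₀(105/28.8) = -34.4 mV
Vm = (Σ gᵢEᵢ)/(Σ gᵢ) = (11·-72.1 + 17·-34.4) / (11 + 17)
= -1377.90 / 28 = -49.21 mV

-49.2 mV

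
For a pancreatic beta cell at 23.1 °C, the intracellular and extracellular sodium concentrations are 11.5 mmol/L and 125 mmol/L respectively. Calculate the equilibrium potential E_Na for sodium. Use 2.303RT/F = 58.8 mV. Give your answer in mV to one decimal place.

E = (58.8/z) · log₁₀([Na⁺]_out/[Na⁺]_in) with z = +1.
= (58.8/1) · log₁₀(125/11.5) = 58.80 · log₁₀(10.87)
= 58.80 · (1.0362) = 60.93 mV

60.9 mV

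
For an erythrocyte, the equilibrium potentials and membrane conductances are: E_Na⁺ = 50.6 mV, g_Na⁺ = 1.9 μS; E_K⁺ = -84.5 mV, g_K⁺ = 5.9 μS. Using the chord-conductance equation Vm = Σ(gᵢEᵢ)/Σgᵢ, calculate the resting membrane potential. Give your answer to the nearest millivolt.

Σ gᵢEᵢ = 1.9·(50.6) + 5.9·(-84.5) = -402.41
Σ gᵢ = 1.9 + 5.9 = 7.8
Vm = -402.41 / 7.8 = -51.59 mV

-52 mV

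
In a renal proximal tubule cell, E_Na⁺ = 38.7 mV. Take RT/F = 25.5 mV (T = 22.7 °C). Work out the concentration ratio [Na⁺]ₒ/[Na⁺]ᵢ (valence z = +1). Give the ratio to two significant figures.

4.6

ln([out]/[in]) = E·z/(25.5) = 38.7 × 1 / 25.5 = 1.5176
[out]/[in] = e^(1.5176) = 4.561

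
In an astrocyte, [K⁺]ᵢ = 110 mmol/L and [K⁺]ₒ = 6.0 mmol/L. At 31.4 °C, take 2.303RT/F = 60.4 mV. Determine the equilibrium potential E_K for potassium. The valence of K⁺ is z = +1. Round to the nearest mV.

E = (60.4/z) · log₁₀([K⁺]_out/[K⁺]_in) with z = +1.
= (60.4/1) · log₁₀(6.0/110) = 60.40 · log₁₀(0.05455)
= 60.40 · (-1.2632) = -76.30 mV

-76 mV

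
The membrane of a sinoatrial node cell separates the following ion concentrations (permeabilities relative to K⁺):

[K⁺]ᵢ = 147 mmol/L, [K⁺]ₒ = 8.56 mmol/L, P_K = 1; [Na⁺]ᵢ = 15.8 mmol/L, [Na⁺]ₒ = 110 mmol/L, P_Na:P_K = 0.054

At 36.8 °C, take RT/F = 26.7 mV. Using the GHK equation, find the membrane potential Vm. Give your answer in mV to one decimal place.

Vm = 26.7 · ln[(Σ P·[cation]ₒ + Σ P·[anion]ᵢ) / (Σ P·[cation]ᵢ + Σ P·[anion]ₒ)]
Numerator = 1×8.56 + 0.054×110 = 14.5
Denominator = 1×147 + 0.054×15.8 = 147.9
Vm = 26.7 · ln(0.09807) = 26.7 × (-2.3221) = -62.00 mV

-62.0 mV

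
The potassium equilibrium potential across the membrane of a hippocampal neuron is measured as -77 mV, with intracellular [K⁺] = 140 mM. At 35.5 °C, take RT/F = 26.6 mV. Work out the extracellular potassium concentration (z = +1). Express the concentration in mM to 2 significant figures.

Nernst: E = (26.6/1) · ln([out]/[in]), so ln([out]/[in]) = -77.0 × 1 / 26.6 = -2.8947.
[out]/[in] = e^(-2.8947) = 0.05531.
[out] = 0.05531 × 140 = 7.744 mM.

7.7 mM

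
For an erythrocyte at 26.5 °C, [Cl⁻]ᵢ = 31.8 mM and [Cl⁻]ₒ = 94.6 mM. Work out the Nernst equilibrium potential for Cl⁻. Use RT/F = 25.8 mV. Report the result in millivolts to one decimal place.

E = (25.8/z) · ln([Cl⁻]_out/[Cl⁻]_in) with z = -1.
For an anion, dividing by z = -1 reverses the sign.
= (25.8/-1) · ln(94.6/31.8) = -25.80 · ln(2.975)
= -25.80 · (1.0902) = -28.13 mV

-28.1 mV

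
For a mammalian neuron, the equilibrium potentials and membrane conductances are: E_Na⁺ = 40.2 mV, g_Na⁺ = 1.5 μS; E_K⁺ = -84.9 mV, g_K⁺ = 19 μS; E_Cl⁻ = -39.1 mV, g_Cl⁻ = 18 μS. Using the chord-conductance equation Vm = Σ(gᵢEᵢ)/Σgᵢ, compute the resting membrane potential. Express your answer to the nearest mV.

Σ gᵢEᵢ = 1.5·(40.2) + 19·(-84.9) + 18·(-39.1) = -2256.60
Σ gᵢ = 1.5 + 19 + 18 = 38.5
Vm = -2256.60 / 38.5 = -58.61 mV

-59 mV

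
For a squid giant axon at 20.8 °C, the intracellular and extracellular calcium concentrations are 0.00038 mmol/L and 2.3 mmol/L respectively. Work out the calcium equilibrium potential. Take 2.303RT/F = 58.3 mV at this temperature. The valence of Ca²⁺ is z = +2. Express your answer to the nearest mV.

110 mV

E = (58.3/z) · log₁₀([Ca²⁺]_out/[Ca²⁺]_in) with z = +2.
= (58.3/2) · log₁₀(2.3/0.00038) = 29.15 · log₁₀(6053)
= 29.15 · (3.7819) = 110.24 mV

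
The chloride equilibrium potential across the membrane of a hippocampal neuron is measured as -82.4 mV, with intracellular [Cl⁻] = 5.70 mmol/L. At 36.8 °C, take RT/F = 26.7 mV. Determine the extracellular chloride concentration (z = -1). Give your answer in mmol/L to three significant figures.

125 mmol/L

Nernst: E = (26.7/-1) · ln([out]/[in]), so ln([out]/[in]) = -82.4 × -1 / 26.7 = 3.0861.
[out]/[in] = e^(3.0861) = 21.89.
[out] = 21.89 × 5.70 = 124.8 mmol/L.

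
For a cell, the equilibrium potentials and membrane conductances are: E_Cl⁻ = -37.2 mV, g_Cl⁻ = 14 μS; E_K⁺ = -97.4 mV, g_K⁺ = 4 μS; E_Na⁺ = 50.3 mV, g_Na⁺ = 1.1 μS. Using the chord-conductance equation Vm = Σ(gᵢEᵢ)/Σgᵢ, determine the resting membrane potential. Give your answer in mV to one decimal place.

Σ gᵢEᵢ = 14·(-37.2) + 4·(-97.4) + 1.1·(50.3) = -855.07
Σ gᵢ = 14 + 4 + 1.1 = 19.1
Vm = -855.07 / 19.1 = -44.77 mV

-44.8 mV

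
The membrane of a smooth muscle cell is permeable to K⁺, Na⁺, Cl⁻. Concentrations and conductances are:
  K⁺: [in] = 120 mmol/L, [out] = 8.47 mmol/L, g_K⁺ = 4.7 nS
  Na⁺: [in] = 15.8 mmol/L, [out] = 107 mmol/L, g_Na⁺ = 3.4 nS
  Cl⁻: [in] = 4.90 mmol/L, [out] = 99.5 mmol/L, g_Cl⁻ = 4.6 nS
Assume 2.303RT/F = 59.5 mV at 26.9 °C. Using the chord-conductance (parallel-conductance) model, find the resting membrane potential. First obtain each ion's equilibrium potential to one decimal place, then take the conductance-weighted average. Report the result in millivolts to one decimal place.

E_K⁺ = (59.5/1)·log₁₀(8.47/120) = -68.5 mV
E_Na⁺ = (59.5/1)·log₁₀(107/15.8) = 49.4 mV
E_Cl⁻ = (59.5/-1)·log₁₀(99.5/4.90) = -77.8 mV
Vm = (Σ gᵢEᵢ)/(Σ gᵢ) = (4.7·-68.5 + 3.4·49.4 + 4.6·-77.8) / (4.7 + 3.4 + 4.6)
= -511.87 / 12.7 = -40.30 mV

-40.3 mV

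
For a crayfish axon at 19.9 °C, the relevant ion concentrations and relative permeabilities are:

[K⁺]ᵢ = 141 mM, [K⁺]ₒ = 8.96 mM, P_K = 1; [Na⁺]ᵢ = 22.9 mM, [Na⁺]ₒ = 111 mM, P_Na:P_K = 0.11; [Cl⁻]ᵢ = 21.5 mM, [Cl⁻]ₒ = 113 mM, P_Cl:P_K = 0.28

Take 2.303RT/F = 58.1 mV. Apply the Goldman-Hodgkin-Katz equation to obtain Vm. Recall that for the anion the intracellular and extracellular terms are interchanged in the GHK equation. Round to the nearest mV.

-47 mV

Vm = 58.1 · log₁₀[(Σ P·[cation]ₒ + Σ P·[anion]ᵢ) / (Σ P·[cation]ᵢ + Σ P·[anion]ₒ)]
Numerator = 1×8.96 + 0.11×111 + 0.28×21.5 = 27.19
Denominator = 1×141 + 0.11×22.9 + 0.28×113 = 175.2
Vm = 58.1 · log₁₀(0.15523) = 58.1 × (-0.8090) = -47.00 mV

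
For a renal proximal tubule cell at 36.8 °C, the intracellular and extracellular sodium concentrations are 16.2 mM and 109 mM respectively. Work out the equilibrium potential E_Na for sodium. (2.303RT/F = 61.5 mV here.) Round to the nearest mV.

51 mV

E = (61.5/z) · log₁₀([Na⁺]_out/[Na⁺]_in) with z = +1.
= (61.5/1) · log₁₀(109/16.2) = 61.50 · log₁₀(6.728)
= 61.50 · (0.8279) = 50.92 mV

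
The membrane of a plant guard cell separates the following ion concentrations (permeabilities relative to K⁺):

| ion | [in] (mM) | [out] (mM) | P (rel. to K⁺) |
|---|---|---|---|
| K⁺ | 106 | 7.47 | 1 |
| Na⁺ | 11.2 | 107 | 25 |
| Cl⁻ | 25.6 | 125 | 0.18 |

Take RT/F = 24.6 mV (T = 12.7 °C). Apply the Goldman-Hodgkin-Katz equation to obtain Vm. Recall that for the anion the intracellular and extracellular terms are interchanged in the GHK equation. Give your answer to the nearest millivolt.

Vm = 24.6 · ln[(Σ P·[cation]ₒ + Σ P·[anion]ᵢ) / (Σ P·[cation]ᵢ + Σ P·[anion]ₒ)]
Numerator = 1×7.47 + 25×107 + 0.18×25.6 = 2687
Denominator = 1×106 + 25×11.2 + 0.18×125 = 408.5
Vm = 24.6 · ln(6.5779) = 24.6 × (1.8837) = 46.34 mV

46 mV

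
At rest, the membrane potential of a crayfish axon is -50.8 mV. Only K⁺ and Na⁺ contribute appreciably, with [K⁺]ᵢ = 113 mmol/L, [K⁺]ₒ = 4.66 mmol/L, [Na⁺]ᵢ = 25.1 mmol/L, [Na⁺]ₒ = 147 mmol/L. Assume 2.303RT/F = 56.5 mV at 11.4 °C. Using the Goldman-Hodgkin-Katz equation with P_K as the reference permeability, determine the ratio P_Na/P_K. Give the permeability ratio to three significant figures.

0.0667

Let α = P_Na/P_K. GHK: Vm = 56.5·log₁₀[(Kₒ + α·Naₒ)/(Kᵢ + α·Naᵢ)].
10^(Vm/56.5) = 10^(-50.8/56.5) = 0.12615
So 0.12615·(Kᵢ + α·Naᵢ) = Kₒ + α·Naₒ → α = (0.12615·113.0 − 4.66) / (147.0 − 0.12615·25.1)
α = (14.25 − 4.66) / (147.0 − 3.166) = 9.595/143.8 = 0.06671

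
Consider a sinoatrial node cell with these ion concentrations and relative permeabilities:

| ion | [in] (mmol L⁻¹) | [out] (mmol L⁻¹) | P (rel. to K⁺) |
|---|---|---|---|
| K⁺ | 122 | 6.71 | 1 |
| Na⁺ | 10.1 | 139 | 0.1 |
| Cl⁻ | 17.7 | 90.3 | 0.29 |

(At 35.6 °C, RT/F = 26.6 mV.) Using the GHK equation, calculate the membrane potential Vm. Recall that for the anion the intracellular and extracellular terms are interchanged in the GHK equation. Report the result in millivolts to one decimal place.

Vm = 26.6 · ln[(Σ P·[cation]ₒ + Σ P·[anion]ᵢ) / (Σ P·[cation]ᵢ + Σ P·[anion]ₒ)]
Numerator = 1×6.71 + 0.1×139 + 0.29×17.7 = 25.74
Denominator = 1×122 + 0.1×10.1 + 0.29×90.3 = 149.2
Vm = 26.6 · ln(0.17254) = 26.6 × (-1.7571) = -46.74 mV

-46.7 mV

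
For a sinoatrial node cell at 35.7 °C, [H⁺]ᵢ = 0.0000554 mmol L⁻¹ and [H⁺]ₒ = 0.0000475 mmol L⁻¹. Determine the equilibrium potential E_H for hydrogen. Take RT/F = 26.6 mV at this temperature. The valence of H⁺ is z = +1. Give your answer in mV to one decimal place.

E = (26.6/z) · ln([H⁺]_out/[H⁺]_in) with z = +1.
= (26.6/1) · ln(0.0000475/0.0000554) = 26.60 · ln(0.8574)
= 26.60 · (-0.1538) = -4.09 mV

-4.1 mV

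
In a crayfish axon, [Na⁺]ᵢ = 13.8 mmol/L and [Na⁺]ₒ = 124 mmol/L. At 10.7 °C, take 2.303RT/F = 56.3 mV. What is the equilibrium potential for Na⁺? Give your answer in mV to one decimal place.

E = (56.3/z) · log₁₀([Na⁺]_out/[Na⁺]_in) with z = +1.
= (56.3/1) · log₁₀(124/13.8) = 56.30 · log₁₀(8.986)
= 56.30 · (0.9535) = 53.68 mV

53.7 mV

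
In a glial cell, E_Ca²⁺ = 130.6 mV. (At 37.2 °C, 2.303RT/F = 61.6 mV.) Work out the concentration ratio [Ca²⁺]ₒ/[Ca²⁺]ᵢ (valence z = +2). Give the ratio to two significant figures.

log₁₀([out]/[in]) = E·z/(61.6) = 130.6 × 2 / 61.6 = 4.2403
[out]/[in] = 10^(4.2403) = 1.739e+04

17000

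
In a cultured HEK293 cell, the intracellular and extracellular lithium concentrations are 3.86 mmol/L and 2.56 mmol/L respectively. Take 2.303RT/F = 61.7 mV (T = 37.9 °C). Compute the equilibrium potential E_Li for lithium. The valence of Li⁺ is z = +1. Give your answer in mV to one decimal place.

-11.0 mV

E = (61.7/z) · log₁₀([Li⁺]_out/[Li⁺]_in) with z = +1.
= (61.7/1) · log₁₀(2.56/3.86) = 61.70 · log₁₀(0.6632)
= 61.70 · (-0.1783) = -11.00 mV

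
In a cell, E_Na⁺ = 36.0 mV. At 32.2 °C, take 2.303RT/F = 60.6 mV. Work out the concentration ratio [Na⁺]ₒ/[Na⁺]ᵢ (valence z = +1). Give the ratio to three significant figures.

3.93

log₁₀([out]/[in]) = E·z/(60.6) = 36.0 × 1 / 60.6 = 0.5941
[out]/[in] = 10^(0.5941) = 3.927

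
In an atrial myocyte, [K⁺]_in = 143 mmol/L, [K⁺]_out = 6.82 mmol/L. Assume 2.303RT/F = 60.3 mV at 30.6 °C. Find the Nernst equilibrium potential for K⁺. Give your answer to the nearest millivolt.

E = (60.3/z) · log₁₀([K⁺]_out/[K⁺]_in) with z = +1.
= (60.3/1) · log₁₀(6.82/143) = 60.30 · log₁₀(0.04769)
= 60.30 · (-1.3216) = -79.69 mV

-80 mV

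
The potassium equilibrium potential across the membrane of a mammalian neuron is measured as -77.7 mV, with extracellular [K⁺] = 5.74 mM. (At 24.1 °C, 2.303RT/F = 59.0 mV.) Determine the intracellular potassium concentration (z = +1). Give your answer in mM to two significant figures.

Nernst: E = (59.0/1) · log₁₀([out]/[in]), so log₁₀([out]/[in]) = -77.7 × 1 / 59.0 = -1.3169.
[out]/[in] = 10^(-1.3169) = 0.0482.
[in] = 5.74 / 0.0482 = 119.1 mM.

120 mM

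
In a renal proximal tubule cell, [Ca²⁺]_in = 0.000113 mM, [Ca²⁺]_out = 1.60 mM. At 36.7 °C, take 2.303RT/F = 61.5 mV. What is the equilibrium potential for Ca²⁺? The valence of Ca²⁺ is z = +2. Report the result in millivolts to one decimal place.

127.6 mV

E = (61.5/z) · log₁₀([Ca²⁺]_out/[Ca²⁺]_in) with z = +2.
= (61.5/2) · log₁₀(1.60/0.000113) = 30.75 · log₁₀(1.416e+04)
= 30.75 · (4.1510) = 127.64 mV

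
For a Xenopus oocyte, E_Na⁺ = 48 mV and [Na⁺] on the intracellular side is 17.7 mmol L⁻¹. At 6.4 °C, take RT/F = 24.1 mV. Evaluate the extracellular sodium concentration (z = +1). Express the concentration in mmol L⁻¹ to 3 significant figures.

Nernst: E = (24.1/1) · ln([out]/[in]), so ln([out]/[in]) = 48.0 × 1 / 24.1 = 1.9917.
[out]/[in] = e^(1.9917) = 7.328.
[out] = 7.328 × 17.7 = 129.7 mmol L⁻¹.

130 mmol L⁻¹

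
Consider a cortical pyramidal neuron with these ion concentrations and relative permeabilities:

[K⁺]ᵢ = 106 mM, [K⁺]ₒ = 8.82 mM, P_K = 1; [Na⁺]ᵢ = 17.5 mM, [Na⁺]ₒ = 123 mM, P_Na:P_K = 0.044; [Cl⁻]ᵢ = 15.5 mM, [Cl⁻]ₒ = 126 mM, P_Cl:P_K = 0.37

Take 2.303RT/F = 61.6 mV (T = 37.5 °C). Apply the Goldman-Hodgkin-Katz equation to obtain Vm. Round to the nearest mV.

-55 mV

Vm = 61.6 · log₁₀[(Σ P·[cation]ₒ + Σ P·[anion]ᵢ) / (Σ P·[cation]ᵢ + Σ P·[anion]ₒ)]
Numerator = 1×8.82 + 0.044×123 + 0.37×15.5 = 19.97
Denominator = 1×106 + 0.044×17.5 + 0.37×126 = 153.4
Vm = 61.6 · log₁₀(0.13017) = 61.6 × (-0.8855) = -54.55 mV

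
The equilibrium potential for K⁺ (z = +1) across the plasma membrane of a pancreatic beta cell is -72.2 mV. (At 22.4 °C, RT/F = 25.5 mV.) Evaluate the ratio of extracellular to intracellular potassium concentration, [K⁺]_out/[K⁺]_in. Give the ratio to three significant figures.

0.0589

ln([out]/[in]) = E·z/(25.5) = -72.2 × 1 / 25.5 = -2.8314
[out]/[in] = e^(-2.8314) = 0.05893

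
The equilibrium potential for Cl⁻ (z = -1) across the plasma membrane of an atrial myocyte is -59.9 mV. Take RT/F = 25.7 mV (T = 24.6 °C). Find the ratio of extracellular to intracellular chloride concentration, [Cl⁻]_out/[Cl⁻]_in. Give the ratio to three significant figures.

10.3

ln([out]/[in]) = E·z/(25.7) = -59.9 × -1 / 25.7 = 2.3307
[out]/[in] = e^(2.3307) = 10.29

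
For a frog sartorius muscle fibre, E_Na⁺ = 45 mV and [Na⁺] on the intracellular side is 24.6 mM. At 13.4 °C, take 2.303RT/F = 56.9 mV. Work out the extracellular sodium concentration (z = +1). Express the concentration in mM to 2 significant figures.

150 mM

Nernst: E = (56.9/1) · log₁₀([out]/[in]), so log₁₀([out]/[in]) = 45.0 × 1 / 56.9 = 0.7909.
[out]/[in] = 10^(0.7909) = 6.178.
[out] = 6.178 × 24.6 = 152 mM.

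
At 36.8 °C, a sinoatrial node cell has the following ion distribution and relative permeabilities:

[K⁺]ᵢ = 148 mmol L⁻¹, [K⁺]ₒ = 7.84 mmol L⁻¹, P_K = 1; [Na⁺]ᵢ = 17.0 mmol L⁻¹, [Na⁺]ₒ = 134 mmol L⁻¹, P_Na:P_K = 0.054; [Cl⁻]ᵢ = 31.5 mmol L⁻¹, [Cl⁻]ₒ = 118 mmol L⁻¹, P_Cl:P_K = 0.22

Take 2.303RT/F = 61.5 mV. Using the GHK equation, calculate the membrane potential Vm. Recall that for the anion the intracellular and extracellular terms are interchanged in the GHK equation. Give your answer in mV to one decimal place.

-55.4 mV

Vm = 61.5 · log₁₀[(Σ P·[cation]ₒ + Σ P·[anion]ᵢ) / (Σ P·[cation]ᵢ + Σ P·[anion]ₒ)]
Numerator = 1×7.84 + 0.054×134 + 0.22×31.5 = 22.01
Denominator = 1×148 + 0.054×17.0 + 0.22×118 = 174.9
Vm = 61.5 · log₁₀(0.12584) = 61.5 × (-0.9002) = -55.36 mV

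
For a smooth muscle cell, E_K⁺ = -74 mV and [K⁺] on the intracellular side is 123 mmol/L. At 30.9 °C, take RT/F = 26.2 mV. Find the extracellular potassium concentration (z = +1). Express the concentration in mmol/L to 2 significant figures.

Nernst: E = (26.2/1) · ln([out]/[in]), so ln([out]/[in]) = -74.0 × 1 / 26.2 = -2.8244.
[out]/[in] = e^(-2.8244) = 0.05934.
[out] = 0.05934 × 123 = 7.299 mmol/L.

7.3 mmol/L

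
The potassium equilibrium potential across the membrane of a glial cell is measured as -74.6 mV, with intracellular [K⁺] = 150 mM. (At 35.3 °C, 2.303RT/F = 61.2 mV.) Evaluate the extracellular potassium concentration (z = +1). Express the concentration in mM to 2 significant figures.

Nernst: E = (61.2/1) · log₁₀([out]/[in]), so log₁₀([out]/[in]) = -74.6 × 1 / 61.2 = -1.2190.
[out]/[in] = 10^(-1.2190) = 0.0604.
[out] = 0.0604 × 150 = 9.06 mM.

9.1 mM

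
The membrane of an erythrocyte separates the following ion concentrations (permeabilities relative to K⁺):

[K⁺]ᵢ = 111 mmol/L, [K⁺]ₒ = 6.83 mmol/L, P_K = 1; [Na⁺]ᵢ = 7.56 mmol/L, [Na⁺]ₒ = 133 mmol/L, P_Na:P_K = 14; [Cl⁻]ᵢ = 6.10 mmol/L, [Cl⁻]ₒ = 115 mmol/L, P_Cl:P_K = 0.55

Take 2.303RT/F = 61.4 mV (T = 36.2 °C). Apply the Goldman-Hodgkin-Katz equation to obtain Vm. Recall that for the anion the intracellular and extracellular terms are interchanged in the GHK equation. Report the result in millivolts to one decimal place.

Vm = 61.4 · log₁₀[(Σ P·[cation]ₒ + Σ P·[anion]ᵢ) / (Σ P·[cation]ᵢ + Σ P·[anion]ₒ)]
Numerator = 1×6.83 + 14×133 + 0.55×6.10 = 1872
Denominator = 1×111 + 14×7.56 + 0.55×115 = 280.1
Vm = 61.4 · log₁₀(6.6842) = 61.4 × (0.8251) = 50.66 mV

50.7 mV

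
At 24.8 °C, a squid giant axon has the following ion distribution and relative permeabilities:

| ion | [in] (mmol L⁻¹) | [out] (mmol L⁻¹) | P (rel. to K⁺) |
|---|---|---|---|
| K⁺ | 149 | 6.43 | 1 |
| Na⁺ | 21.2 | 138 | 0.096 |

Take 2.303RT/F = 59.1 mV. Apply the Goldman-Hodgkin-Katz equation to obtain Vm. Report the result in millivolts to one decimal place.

Vm = 59.1 · log₁₀[(Σ P·[cation]ₒ + Σ P·[anion]ᵢ) / (Σ P·[cation]ᵢ + Σ P·[anion]ₒ)]
Numerator = 1×6.43 + 0.096×138 = 19.68
Denominator = 1×149 + 0.096×21.2 = 151
Vm = 59.1 · log₁₀(0.13029) = 59.1 × (-0.8851) = -52.31 mV

-52.3 mV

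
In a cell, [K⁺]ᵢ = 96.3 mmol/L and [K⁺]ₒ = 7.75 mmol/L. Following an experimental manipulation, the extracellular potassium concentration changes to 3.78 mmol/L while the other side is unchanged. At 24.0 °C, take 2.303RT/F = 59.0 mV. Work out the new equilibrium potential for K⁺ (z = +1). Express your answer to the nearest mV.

-83 mV

After the shift: [K⁺]_out = 3.78, [K⁺]_in = 96.3 mmol/L.
E_new = (59.0/1)·log₁₀(3.78/96.3) = 59.00 · (-1.4061) = -82.96 mV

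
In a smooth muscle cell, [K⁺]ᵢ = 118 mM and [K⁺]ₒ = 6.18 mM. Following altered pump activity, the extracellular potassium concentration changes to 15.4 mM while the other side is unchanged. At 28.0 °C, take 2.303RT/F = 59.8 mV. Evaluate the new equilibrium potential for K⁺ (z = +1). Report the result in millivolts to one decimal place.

After the shift: [K⁺]_out = 15.4, [K⁺]_in = 118 mM.
E_new = (59.8/1)·log₁₀(15.4/118) = 59.80 · (-0.8844) = -52.88 mV

-52.9 mV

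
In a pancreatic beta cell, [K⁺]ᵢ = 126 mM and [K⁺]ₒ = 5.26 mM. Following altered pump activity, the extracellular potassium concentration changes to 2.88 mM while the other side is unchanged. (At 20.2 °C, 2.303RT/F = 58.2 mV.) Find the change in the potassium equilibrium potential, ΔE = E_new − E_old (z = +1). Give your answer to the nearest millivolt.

E_old = (58.2/1)·log₁₀(5.26/126) = -80.28 mV
E_new = (58.2/1)·log₁₀(2.88/126) = -95.50 mV
ΔE = -95.50 − (-80.28) = -15.22 mV

-15 mV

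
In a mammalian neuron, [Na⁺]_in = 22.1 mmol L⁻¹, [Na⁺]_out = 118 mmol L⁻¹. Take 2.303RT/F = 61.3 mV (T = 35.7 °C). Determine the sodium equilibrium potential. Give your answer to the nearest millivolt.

E = (61.3/z) · log₁₀([Na⁺]_out/[Na⁺]_in) with z = +1.
= (61.3/1) · log₁₀(118/22.1) = 61.30 · log₁₀(5.339)
= 61.30 · (0.7275) = 44.60 mV

45 mV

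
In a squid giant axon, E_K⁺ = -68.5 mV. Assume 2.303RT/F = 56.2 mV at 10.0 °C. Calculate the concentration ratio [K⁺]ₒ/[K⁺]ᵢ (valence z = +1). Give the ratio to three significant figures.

0.0604

log₁₀([out]/[in]) = E·z/(56.2) = -68.5 × 1 / 56.2 = -1.2189
[out]/[in] = 10^(-1.2189) = 0.06041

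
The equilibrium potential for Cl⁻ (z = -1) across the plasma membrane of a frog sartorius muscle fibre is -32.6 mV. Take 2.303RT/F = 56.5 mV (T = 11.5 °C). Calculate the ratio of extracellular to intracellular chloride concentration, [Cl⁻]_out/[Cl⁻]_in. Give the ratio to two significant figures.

3.8

log₁₀([out]/[in]) = E·z/(56.5) = -32.6 × -1 / 56.5 = 0.5770
[out]/[in] = 10^(0.5770) = 3.776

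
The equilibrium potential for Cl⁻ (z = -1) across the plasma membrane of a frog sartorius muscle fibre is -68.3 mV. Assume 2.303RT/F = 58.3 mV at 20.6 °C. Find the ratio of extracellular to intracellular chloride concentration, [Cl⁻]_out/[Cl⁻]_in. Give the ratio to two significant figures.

15

log₁₀([out]/[in]) = E·z/(58.3) = -68.3 × -1 / 58.3 = 1.1715
[out]/[in] = 10^(1.1715) = 14.84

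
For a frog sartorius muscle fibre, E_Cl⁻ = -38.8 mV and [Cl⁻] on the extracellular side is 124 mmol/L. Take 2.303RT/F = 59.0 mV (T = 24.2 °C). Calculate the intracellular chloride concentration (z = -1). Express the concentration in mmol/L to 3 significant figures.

Nernst: E = (59.0/-1) · log₁₀([out]/[in]), so log₁₀([out]/[in]) = -38.8 × -1 / 59.0 = 0.6576.
[out]/[in] = 10^(0.6576) = 4.546.
[in] = 124 / 4.546 = 27.28 mmol/L.

27.3 mmol/L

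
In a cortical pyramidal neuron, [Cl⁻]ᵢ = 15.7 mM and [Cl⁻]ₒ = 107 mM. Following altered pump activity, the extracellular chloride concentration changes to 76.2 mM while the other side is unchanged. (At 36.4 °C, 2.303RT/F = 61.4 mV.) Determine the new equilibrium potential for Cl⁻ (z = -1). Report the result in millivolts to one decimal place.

-42.1 mV

After the shift: [Cl⁻]_out = 76.2, [Cl⁻]_in = 15.7 mM.
E_new = (61.4/-1)·log₁₀(76.2/15.7) = -61.40 · (0.6861) = -42.12 mV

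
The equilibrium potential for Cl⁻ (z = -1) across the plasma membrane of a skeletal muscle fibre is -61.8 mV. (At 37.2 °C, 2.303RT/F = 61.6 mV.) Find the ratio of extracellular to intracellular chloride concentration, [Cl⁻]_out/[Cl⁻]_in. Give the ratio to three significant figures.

log₁₀([out]/[in]) = E·z/(61.6) = -61.8 × -1 / 61.6 = 1.0032
[out]/[in] = 10^(1.0032) = 10.08

10.1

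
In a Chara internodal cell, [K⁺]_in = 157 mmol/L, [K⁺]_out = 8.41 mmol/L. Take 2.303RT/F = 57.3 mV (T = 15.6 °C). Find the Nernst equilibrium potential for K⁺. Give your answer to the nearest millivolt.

E = (57.3/z) · log₁₀([K⁺]_out/[K⁺]_in) with z = +1.
= (57.3/1) · log₁₀(8.41/157) = 57.30 · log₁₀(0.05357)
= 57.30 · (-1.2711) = -72.83 mV

-73 mV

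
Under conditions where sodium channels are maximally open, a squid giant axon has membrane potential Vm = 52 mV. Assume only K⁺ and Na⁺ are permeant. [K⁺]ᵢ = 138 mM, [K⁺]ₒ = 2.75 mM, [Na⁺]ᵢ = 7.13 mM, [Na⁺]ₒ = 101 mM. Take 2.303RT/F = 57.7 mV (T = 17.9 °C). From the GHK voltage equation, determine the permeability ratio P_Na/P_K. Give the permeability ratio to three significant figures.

24.8

Let α = P_Na/P_K. GHK: Vm = 57.7·log₁₀[(Kₒ + α·Naₒ)/(Kᵢ + α·Naᵢ)].
10^(Vm/57.7) = 10^(52.0/57.7) = 7.9655
So 7.9655·(Kᵢ + α·Naᵢ) = Kₒ + α·Naₒ → α = (7.9655·138.0 − 2.75) / (101.0 − 7.9655·7.13)
α = (1099 − 2.75) / (101.0 − 56.79) = 1096/44.21 = 24.8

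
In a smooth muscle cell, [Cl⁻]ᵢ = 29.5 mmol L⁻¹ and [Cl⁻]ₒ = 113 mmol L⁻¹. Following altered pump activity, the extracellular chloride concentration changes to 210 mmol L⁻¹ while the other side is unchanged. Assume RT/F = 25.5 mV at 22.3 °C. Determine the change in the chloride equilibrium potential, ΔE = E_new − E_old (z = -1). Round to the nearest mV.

-16 mV

E_old = (25.5/-1)·ln(113/29.5) = -34.25 mV
E_new = (25.5/-1)·ln(210/29.5) = -50.05 mV
ΔE = -50.05 − (-34.25) = -15.80 mV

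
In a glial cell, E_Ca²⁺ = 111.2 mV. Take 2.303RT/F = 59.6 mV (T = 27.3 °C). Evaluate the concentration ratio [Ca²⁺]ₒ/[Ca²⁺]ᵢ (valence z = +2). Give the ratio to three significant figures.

5390

log₁₀([out]/[in]) = E·z/(59.6) = 111.2 × 2 / 59.6 = 3.7315
[out]/[in] = 10^(3.7315) = 5389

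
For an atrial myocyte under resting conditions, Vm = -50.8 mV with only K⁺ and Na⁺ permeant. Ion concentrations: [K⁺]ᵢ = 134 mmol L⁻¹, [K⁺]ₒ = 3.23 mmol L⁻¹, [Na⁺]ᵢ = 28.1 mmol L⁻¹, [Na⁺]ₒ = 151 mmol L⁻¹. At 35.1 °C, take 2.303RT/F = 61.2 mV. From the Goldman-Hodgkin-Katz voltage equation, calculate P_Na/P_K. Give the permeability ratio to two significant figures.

Let α = P_Na/P_K. GHK: Vm = 61.2·log₁₀[(Kₒ + α·Naₒ)/(Kᵢ + α·Naᵢ)].
10^(Vm/61.2) = 10^(-50.8/61.2) = 0.14789
So 0.14789·(Kᵢ + α·Naᵢ) = Kₒ + α·Naₒ → α = (0.14789·134.0 − 3.23) / (151.0 − 0.14789·28.1)
α = (19.82 − 3.23) / (151.0 − 4.156) = 16.59/146.8 = 0.113

0.11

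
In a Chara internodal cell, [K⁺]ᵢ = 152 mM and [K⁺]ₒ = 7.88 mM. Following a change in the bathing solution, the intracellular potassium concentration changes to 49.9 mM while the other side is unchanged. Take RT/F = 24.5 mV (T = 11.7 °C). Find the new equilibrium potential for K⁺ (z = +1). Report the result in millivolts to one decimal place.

After the shift: [K⁺]_out = 7.88, [K⁺]_in = 49.9 mM.
E_new = (24.5/1)·ln(7.88/49.9) = 24.50 · (-1.8457) = -45.22 mV

-45.2 mV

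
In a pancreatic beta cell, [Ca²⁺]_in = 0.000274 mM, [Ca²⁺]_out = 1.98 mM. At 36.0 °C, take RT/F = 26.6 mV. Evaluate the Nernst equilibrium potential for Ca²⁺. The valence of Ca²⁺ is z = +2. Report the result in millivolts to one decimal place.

118.2 mV

E = (26.6/z) · ln([Ca²⁺]_out/[Ca²⁺]_in) with z = +2.
= (26.6/2) · ln(1.98/0.000274) = 13.30 · ln(7226)
= 13.30 · (8.8855) = 118.18 mV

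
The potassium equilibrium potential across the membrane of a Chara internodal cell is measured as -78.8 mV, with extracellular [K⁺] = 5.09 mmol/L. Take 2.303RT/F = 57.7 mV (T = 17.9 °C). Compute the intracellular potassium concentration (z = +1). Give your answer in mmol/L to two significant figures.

120 mmol/L

Nernst: E = (57.7/1) · log₁₀([out]/[in]), so log₁₀([out]/[in]) = -78.8 × 1 / 57.7 = -1.3657.
[out]/[in] = 10^(-1.3657) = 0.04308.
[in] = 5.09 / 0.04308 = 118.1 mmol/L.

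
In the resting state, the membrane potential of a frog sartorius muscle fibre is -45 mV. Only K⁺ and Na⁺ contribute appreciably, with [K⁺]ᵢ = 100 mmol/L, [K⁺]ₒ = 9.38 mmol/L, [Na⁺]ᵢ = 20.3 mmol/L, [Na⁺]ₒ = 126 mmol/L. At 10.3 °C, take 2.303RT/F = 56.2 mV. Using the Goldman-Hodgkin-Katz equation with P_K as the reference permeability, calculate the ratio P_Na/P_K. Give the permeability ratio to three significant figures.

0.0525

Let α = P_Na/P_K. GHK: Vm = 56.2·log₁₀[(Kₒ + α·Naₒ)/(Kᵢ + α·Naᵢ)].
10^(Vm/56.2) = 10^(-45.0/56.2) = 0.15823
So 0.15823·(Kᵢ + α·Naᵢ) = Kₒ + α·Naₒ → α = (0.15823·100.0 − 9.38) / (126.0 − 0.15823·20.3)
α = (15.82 − 9.38) / (126.0 − 3.212) = 6.443/122.8 = 0.05247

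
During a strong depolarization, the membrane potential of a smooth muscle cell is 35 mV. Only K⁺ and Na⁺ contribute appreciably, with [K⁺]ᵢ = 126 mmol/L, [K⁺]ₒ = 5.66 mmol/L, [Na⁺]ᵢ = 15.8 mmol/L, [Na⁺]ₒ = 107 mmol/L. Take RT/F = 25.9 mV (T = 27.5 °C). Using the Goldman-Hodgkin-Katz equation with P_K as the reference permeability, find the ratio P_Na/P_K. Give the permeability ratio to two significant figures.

Let α = P_Na/P_K. GHK: Vm = 25.9·ln[(Kₒ + α·Naₒ)/(Kᵢ + α·Naᵢ)].
e^(Vm/25.9) = e^(35.0/25.9) = 3.8626
So 3.8626·(Kᵢ + α·Naᵢ) = Kₒ + α·Naₒ → α = (3.8626·126.0 − 5.66) / (107.0 − 3.8626·15.8)
α = (486.7 − 5.66) / (107.0 − 61.03) = 481/45.97 = 10.46

10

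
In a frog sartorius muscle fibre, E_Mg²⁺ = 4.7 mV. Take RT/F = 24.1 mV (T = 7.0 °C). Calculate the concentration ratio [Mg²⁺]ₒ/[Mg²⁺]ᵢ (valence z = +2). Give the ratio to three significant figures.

ln([out]/[in]) = E·z/(24.1) = 4.7 × 2 / 24.1 = 0.3900
[out]/[in] = e^(0.3900) = 1.477

1.48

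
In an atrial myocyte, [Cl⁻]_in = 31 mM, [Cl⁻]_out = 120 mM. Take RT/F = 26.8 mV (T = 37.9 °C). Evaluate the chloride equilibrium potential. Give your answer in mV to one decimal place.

E = (26.8/z) · ln([Cl⁻]_out/[Cl⁻]_in) with z = -1.
For an anion, dividing by z = -1 reverses the sign.
= (26.8/-1) · ln(120/31) = -26.80 · ln(3.871)
= -26.80 · (1.3535) = -36.27 mV

-36.3 mV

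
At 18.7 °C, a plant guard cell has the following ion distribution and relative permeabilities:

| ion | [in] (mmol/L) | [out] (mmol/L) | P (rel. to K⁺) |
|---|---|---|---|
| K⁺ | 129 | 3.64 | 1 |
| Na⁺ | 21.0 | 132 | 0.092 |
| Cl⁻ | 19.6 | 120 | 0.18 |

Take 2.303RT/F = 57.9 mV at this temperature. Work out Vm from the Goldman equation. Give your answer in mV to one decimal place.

Vm = 57.9 · log₁₀[(Σ P·[cation]ₒ + Σ P·[anion]ᵢ) / (Σ P·[cation]ᵢ + Σ P·[anion]ₒ)]
Numerator = 1×3.64 + 0.092×132 + 0.18×19.6 = 19.31
Denominator = 1×129 + 0.092×21.0 + 0.18×120 = 152.5
Vm = 57.9 · log₁₀(0.12661) = 57.9 × (-0.8975) = -51.97 mV

-52.0 mV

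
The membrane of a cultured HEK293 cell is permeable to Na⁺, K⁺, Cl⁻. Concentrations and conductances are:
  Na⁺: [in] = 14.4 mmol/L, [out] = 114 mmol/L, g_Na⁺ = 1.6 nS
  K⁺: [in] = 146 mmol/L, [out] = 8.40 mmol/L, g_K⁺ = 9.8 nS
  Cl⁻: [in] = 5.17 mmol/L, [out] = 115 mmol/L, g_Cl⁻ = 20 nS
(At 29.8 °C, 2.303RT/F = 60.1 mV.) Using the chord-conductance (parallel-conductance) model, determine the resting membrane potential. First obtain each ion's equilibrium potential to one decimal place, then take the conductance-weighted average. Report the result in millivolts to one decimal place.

-72.1 mV

E_Na⁺ = (60.1/1)·log₁₀(114/14.4) = 54.0 mV
E_K⁺ = (60.1/1)·log₁₀(8.40/146) = -74.5 mV
E_Cl⁻ = (60.1/-1)·log₁₀(115/5.17) = -81.0 mV
Vm = (Σ gᵢEᵢ)/(Σ gᵢ) = (1.6·54.0 + 9.8·-74.5 + 20·-81.0) / (1.6 + 9.8 + 20)
= -2263.70 / 31.4 = -72.09 mV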